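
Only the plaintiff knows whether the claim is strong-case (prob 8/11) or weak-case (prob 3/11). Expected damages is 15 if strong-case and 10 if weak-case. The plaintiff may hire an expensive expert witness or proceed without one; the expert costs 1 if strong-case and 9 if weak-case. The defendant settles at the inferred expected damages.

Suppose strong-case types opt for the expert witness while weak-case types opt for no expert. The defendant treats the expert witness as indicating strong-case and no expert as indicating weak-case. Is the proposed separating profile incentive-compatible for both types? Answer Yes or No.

Yes

Under these beliefs, the expert witness earns settlement 15 and no expert earns settlement 10.
strong-case: the expert witness nets 15 − 1 = 14; no expert nets 10. strong-case prefers the expert witness.
weak-case: the expert witness nets 15 − 9 = 6; no expert nets 10. weak-case prefers no expert.
Neither type deviates, so the separating profile is an equilibrium.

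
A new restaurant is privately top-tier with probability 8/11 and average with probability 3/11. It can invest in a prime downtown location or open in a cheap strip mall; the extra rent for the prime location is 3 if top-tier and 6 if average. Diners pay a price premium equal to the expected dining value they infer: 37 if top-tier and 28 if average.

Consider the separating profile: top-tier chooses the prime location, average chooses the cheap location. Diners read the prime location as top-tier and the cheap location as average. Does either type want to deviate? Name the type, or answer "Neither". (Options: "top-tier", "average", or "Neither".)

average

The prime location pays 37; the cheap location pays 28.
top-tier: assigned the prime location, nets 37 − 3 = 34; deviating to the cheap location nets 28.
average: assigned the cheap location, nets 28; deviating to the prime location nets 37 − 6 = 31.
The average type gains 3 by deviating.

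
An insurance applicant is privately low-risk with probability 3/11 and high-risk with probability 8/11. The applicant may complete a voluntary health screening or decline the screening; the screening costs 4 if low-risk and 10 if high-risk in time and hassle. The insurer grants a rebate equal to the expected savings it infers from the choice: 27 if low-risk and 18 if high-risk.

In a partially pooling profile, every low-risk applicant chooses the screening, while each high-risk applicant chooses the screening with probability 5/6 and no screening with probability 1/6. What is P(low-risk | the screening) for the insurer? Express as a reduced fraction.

P(the screening) = (3/11)·1 + (8/11)·(5/6) = 29/33.
By Bayes' rule, P(low-risk | the screening) = (3/11) / (29/33) = 9/29.

9/29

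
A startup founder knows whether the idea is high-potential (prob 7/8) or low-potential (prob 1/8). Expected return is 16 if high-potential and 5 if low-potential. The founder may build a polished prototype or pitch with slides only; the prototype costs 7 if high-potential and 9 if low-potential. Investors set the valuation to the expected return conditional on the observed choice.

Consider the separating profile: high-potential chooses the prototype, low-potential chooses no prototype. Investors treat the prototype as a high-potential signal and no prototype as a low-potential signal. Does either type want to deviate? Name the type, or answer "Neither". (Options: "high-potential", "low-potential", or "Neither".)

low-potential

The prototype pays 16; no prototype pays 5.
high-potential: assigned the prototype, nets 16 − 7 = 9; deviating to no prototype nets 5.
low-potential: assigned no prototype, nets 5; deviating to the prototype nets 16 − 9 = 7.
The low-potential type gains 2 by deviating.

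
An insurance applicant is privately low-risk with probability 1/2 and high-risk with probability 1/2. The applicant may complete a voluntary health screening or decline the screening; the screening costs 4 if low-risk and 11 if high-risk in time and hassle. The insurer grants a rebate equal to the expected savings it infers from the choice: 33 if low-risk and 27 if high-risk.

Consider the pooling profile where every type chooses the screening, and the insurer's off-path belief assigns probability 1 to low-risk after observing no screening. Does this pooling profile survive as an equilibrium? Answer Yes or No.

No

On path, the insurer holds the prior and pays 1/2·33 + 1/2·27 = 30. Off path (no screening), believing low-risk, it pays 33.
low-risk: the screening nets 30 − 4 = 26; no screening nets 33. low-risk would deviate.
high-risk: the screening nets 30 − 11 = 19; no screening nets 33. high-risk would deviate.
A type deviates, so pooling fails.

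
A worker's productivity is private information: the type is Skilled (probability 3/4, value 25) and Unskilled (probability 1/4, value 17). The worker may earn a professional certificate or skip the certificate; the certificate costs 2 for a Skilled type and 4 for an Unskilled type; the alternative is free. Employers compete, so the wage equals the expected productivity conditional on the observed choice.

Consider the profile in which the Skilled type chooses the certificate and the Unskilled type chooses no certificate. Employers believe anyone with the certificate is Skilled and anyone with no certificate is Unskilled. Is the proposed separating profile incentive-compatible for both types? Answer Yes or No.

Under these beliefs, the certificate earns wage 25 and no certificate earns wage 17.
Skilled: the certificate nets 25 − 2 = 23; no certificate nets 17. Skilled prefers the certificate.
Unskilled: the certificate nets 25 − 4 = 21; no certificate nets 17. Unskilled would deviate to the certificate.
Unskilled has a profitable deviation, so the profile is not an equilibrium.

No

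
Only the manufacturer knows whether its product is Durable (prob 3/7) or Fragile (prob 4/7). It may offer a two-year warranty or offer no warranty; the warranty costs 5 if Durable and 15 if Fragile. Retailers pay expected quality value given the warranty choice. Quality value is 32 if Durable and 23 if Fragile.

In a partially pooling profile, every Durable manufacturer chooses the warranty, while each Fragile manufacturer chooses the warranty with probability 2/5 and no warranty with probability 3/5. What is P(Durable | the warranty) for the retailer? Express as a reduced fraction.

15/23

P(the warranty) = (3/7)·1 + (4/7)·(2/5) = 23/35.
By Bayes' rule, P(Durable | the warranty) = (3/7) / (23/35) = 15/23.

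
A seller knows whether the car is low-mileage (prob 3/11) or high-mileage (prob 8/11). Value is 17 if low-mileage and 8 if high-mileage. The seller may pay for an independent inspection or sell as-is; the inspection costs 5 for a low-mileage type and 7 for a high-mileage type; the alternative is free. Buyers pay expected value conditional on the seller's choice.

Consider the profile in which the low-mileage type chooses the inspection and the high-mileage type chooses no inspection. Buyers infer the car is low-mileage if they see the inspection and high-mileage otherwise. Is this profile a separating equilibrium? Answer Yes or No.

Under these beliefs, the inspection earns price 17 and no inspection earns price 8.
low-mileage: the inspection nets 17 − 5 = 12; no inspection nets 8. low-mileage prefers the inspection.
high-mileage: the inspection nets 17 − 7 = 10; no inspection nets 8. high-mileage would deviate to the inspection.
high-mileage has a profitable deviation, so the profile is not an equilibrium.

No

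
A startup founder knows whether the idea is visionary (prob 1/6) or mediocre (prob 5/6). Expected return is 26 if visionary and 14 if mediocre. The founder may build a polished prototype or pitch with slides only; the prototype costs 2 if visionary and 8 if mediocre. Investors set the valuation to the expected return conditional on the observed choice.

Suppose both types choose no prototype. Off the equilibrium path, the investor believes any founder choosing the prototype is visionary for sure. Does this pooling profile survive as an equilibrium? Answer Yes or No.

On path, the investor holds the prior and pays 1/6·26 + 5/6·14 = 16. Off path (the prototype), believing visionary, it pays 26.
visionary: no prototype nets 16; the prototype nets 26 − 2 = 24. visionary would deviate.
mediocre: no prototype nets 16; the prototype nets 26 − 8 = 18. mediocre would deviate.
A type deviates, so pooling fails.

No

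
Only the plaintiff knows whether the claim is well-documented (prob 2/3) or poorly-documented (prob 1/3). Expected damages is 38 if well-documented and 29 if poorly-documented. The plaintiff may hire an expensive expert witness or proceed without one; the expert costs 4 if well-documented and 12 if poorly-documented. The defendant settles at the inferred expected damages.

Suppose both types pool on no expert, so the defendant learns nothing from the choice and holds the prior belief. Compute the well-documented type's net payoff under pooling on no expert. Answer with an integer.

Pooled settlement = 2/3·38 + 1/3·29 = 35.
well-documented pays no cost for no expert, so net payoff = 35.

35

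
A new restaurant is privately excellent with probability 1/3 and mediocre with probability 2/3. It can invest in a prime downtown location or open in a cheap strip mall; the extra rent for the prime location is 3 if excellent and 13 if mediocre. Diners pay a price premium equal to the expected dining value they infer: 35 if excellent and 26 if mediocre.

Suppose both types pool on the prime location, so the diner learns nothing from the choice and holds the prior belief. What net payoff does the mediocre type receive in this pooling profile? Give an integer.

Pooled price premium = 1/3·35 + 2/3·26 = 29.
mediocre pays cost 13 for the prime location, so net payoff = 29 − 13 = 16.

16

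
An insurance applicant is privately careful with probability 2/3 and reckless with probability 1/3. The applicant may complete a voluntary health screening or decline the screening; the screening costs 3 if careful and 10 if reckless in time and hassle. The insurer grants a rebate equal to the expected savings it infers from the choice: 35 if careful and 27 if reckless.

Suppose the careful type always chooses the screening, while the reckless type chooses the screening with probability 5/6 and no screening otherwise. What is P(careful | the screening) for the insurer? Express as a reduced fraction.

P(the screening) = (2/3)·1 + (1/3)·(5/6) = 17/18.
By Bayes' rule, P(careful | the screening) = (2/3) / (17/18) = 12/17.

12/17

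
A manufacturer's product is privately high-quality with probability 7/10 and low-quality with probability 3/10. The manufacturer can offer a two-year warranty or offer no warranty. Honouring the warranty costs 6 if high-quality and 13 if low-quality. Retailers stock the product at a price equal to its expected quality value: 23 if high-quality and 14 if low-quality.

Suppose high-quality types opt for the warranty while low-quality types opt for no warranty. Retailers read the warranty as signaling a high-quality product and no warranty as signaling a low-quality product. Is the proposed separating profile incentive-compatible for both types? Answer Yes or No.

Under these beliefs, the warranty earns price 23 and no warranty earns price 14.
high-quality: the warranty nets 23 − 6 = 17; no warranty nets 14. high-quality prefers the warranty.
low-quality: the warranty nets 23 − 13 = 10; no warranty nets 14. low-quality prefers no warranty.
Neither type deviates, so the separating profile is an equilibrium.

Yes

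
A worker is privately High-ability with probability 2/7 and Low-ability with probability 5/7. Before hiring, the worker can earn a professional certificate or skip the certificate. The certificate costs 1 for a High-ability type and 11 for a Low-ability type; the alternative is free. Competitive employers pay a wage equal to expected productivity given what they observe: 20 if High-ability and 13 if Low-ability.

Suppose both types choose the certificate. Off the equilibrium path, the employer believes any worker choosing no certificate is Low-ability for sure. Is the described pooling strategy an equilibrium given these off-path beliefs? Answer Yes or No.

No

On path, the employer holds the prior and pays 2/7·20 + 5/7·13 = 15. Off path (no certificate), believing Low-ability, it pays 13.
High-ability: the certificate nets 15 − 1 = 14; no certificate nets 13. High-ability stays.
Low-ability: the certificate nets 15 − 11 = 4; no certificate nets 13. Low-ability would deviate.
A type deviates, so pooling fails.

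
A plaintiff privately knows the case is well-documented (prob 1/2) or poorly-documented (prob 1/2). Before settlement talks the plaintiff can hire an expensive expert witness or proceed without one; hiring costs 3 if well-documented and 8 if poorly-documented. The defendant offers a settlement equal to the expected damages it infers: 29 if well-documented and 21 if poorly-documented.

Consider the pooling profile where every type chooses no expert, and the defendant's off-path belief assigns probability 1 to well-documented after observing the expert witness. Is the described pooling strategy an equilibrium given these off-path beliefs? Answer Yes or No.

No

On path, the defendant holds the prior and pays 1/2·29 + 1/2·21 = 25. Off path (the expert witness), believing well-documented, it pays 29.
well-documented: no expert nets 25; the expert witness nets 29 − 3 = 26. well-documented would deviate.
poorly-documented: no expert nets 25; the expert witness nets 29 − 8 = 21. poorly-documented stays.
A type deviates, so pooling fails.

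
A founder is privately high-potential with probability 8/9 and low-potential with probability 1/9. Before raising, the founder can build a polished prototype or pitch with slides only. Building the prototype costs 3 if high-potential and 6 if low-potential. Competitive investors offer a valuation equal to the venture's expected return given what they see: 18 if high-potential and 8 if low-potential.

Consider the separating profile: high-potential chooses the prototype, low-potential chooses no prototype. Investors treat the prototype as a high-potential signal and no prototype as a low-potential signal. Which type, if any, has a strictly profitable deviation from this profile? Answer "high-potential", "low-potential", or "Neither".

The prototype pays 18; no prototype pays 8.
high-potential: assigned the prototype, nets 18 − 3 = 15; deviating to no prototype nets 8.
low-potential: assigned no prototype, nets 8; deviating to the prototype nets 18 − 6 = 12.
The low-potential type gains 4 by deviating.

low-potential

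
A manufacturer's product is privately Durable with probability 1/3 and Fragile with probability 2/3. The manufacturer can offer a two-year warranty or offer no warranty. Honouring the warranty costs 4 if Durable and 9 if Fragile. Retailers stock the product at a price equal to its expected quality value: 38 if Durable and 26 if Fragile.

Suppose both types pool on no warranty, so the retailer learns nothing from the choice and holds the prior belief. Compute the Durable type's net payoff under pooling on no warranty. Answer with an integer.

Pooled price = 1/3·38 + 2/3·26 = 30.
Durable pays no cost for no warranty, so net payoff = 30.

30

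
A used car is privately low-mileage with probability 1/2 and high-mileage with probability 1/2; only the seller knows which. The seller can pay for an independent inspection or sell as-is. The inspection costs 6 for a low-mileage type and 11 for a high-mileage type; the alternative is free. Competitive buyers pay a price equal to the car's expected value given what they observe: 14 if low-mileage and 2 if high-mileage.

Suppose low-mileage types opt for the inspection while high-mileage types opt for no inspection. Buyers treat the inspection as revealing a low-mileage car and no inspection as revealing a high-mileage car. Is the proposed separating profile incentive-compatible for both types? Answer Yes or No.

Under these beliefs, the inspection earns price 14 and no inspection earns price 2.
low-mileage: the inspection nets 14 − 6 = 8; no inspection nets 2. low-mileage prefers the inspection.
high-mileage: the inspection nets 14 − 11 = 3; no inspection nets 2. high-mileage would deviate to the inspection.
high-mileage has a profitable deviation, so the profile is not an equilibrium.

No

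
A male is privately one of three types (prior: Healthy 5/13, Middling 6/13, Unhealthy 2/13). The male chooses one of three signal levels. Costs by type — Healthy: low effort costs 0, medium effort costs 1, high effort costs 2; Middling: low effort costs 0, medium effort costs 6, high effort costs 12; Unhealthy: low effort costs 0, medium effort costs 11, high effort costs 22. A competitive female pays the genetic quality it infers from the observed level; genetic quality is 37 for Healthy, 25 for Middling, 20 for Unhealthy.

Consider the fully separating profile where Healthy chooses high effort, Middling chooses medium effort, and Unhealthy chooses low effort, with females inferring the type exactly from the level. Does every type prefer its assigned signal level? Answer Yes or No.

No

Separating mating payoffs: high effort → 37, medium effort → 25, low effort → 20.
Healthy (assigned high effort): low effort: 20 − 0 = 20; medium effort: 25 − 1 = 24; high effort: 37 − 2 = 35. Healthy stays.
Middling (assigned medium effort): low effort: 20 − 0 = 20; medium effort: 25 − 6 = 19; high effort: 37 − 12 = 25. Middling prefers high effort.
Unhealthy (assigned low effort): low effort: 20 − 0 = 20; medium effort: 25 − 11 = 14; high effort: 37 − 22 = 15. Unhealthy stays.
At least one type deviates; the separating profile fails.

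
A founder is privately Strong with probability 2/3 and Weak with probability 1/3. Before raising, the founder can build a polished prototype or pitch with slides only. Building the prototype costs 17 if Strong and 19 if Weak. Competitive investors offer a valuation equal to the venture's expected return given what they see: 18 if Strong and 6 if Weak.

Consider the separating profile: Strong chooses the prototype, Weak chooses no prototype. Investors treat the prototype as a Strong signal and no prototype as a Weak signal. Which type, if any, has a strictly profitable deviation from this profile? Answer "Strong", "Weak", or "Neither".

The prototype pays 18; no prototype pays 6.
Strong: assigned the prototype, nets 18 − 17 = 1; deviating to no prototype nets 6.
Weak: assigned no prototype, nets 6; deviating to the prototype nets 18 − 19 = -1.
The Strong type gains 5 by deviating.

Strong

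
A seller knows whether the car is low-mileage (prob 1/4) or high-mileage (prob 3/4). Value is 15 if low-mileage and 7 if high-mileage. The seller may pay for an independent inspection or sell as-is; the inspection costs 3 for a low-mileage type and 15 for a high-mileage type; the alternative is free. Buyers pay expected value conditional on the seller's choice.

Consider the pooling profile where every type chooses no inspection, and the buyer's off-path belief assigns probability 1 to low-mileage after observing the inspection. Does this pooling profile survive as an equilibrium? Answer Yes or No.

No

On path, the buyer holds the prior and pays 1/4·15 + 3/4·7 = 9. Off path (the inspection), believing low-mileage, it pays 15.
low-mileage: no inspection nets 9; the inspection nets 15 − 3 = 12. low-mileage would deviate.
high-mileage: no inspection nets 9; the inspection nets 15 − 15 = 0. high-mileage stays.
A type deviates, so pooling fails.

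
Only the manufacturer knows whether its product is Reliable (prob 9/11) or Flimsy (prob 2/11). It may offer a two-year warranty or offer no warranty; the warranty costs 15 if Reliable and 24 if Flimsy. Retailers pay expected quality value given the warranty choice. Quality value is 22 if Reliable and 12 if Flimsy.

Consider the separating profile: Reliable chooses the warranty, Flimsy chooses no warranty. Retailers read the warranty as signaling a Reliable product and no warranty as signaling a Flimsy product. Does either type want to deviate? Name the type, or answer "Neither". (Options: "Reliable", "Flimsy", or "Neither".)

The warranty pays 22; no warranty pays 12.
Reliable: assigned the warranty, nets 22 − 15 = 7; deviating to no warranty nets 12.
Flimsy: assigned no warranty, nets 12; deviating to the warranty nets 22 − 24 = -2.
The Reliable type gains 5 by deviating.

Reliable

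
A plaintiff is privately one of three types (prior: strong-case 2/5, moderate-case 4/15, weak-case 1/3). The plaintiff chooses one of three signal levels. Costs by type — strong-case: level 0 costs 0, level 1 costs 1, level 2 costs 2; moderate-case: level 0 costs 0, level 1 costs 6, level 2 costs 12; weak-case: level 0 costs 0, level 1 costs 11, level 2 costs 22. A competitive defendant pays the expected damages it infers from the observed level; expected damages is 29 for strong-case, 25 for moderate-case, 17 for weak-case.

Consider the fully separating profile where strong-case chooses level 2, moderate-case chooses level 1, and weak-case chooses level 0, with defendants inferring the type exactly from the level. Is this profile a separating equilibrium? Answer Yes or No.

Separating settlements: level 2 → 29, level 1 → 25, level 0 → 17.
strong-case (assigned level 2): level 0: 17 − 0 = 17; level 1: 25 − 1 = 24; level 2: 29 − 2 = 27. strong-case stays.
moderate-case (assigned level 1): level 0: 17 − 0 = 17; level 1: 25 − 6 = 19; level 2: 29 − 12 = 17. moderate-case stays.
weak-case (assigned level 0): level 0: 17 − 0 = 17; level 1: 25 − 11 = 14; level 2: 29 − 22 = 7. weak-case stays.
Every type prefers its assigned level; separation holds.

Yes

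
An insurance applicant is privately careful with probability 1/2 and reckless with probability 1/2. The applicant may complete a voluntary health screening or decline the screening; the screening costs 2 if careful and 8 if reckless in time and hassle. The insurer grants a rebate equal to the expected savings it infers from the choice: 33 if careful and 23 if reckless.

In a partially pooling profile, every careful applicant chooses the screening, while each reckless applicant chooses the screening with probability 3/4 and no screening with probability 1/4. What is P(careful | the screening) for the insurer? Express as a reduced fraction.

4/7

P(the screening) = (1/2)·1 + (1/2)·(3/4) = 7/8.
By Bayes' rule, P(careful | the screening) = (1/2) / (7/8) = 4/7.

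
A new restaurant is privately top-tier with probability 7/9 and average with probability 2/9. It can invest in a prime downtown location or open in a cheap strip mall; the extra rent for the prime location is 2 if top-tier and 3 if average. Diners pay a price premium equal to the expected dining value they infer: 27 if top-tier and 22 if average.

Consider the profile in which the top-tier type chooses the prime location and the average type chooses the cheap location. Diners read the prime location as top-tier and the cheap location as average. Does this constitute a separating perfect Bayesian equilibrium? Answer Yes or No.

No

Under these beliefs, the prime location earns price premium 27 and the cheap location earns price premium 22.
top-tier: the prime location nets 27 − 2 = 25; the cheap location nets 22. top-tier prefers the prime location.
average: the prime location nets 27 − 3 = 24; the cheap location nets 22. average would deviate to the prime location.
average has a profitable deviation, so the profile is not an equilibrium.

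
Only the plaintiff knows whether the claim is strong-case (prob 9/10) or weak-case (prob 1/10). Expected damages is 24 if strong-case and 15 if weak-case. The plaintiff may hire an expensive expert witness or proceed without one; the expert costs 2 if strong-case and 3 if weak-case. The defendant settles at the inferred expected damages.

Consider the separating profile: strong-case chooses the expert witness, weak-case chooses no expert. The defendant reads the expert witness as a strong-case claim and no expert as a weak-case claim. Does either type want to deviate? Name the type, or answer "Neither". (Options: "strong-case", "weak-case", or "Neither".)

The expert witness pays 24; no expert pays 15.
strong-case: assigned the expert witness, nets 24 − 2 = 22; deviating to no expert nets 15.
weak-case: assigned no expert, nets 15; deviating to the expert witness nets 24 − 3 = 21.
The weak-case type gains 6 by deviating.

weak-case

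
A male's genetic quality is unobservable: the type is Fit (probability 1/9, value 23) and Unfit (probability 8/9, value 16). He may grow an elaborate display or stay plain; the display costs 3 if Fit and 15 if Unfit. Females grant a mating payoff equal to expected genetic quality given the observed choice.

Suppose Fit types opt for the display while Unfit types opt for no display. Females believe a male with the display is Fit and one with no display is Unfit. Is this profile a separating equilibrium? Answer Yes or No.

Yes

Under these beliefs, the display earns mating payoff 23 and no display earns mating payoff 16.
Fit: the display nets 23 − 3 = 20; no display nets 16. Fit prefers the display.
Unfit: the display nets 23 − 15 = 8; no display nets 16. Unfit prefers no display.
Neither type deviates, so the separating profile is an equilibrium.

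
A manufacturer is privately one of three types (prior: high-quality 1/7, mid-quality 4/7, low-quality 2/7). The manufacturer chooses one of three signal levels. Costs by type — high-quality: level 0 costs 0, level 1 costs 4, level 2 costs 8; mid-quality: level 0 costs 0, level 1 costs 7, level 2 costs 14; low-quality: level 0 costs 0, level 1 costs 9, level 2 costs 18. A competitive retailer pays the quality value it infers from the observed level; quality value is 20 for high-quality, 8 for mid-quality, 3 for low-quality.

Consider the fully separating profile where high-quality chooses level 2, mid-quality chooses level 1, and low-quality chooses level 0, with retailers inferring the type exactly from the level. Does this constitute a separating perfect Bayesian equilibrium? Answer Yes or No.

No

Separating prices: level 2 → 20, level 1 → 8, level 0 → 3.
high-quality (assigned level 2): level 0: 3 − 0 = 3; level 1: 8 − 4 = 4; level 2: 20 − 8 = 12. high-quality stays.
mid-quality (assigned level 1): level 0: 3 − 0 = 3; level 1: 8 − 7 = 1; level 2: 20 − 14 = 6. mid-quality prefers level 2.
low-quality (assigned level 0): level 0: 3 − 0 = 3; level 1: 8 − 9 = -1; level 2: 20 − 18 = 2. low-quality stays.
At least one type deviates; the separating profile fails.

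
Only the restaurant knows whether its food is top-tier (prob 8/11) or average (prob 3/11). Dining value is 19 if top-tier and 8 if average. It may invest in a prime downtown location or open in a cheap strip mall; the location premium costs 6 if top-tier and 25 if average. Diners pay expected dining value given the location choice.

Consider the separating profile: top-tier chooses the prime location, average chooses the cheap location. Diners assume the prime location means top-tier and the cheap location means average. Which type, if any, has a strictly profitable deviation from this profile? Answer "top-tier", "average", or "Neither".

Neither

The prime location pays 19; the cheap location pays 8.
top-tier: assigned the prime location, nets 19 − 6 = 13; deviating to the cheap location nets 8.
average: assigned the cheap location, nets 8; deviating to the prime location nets 19 − 25 = -6.
Both types strictly prefer their assigned action; no profitable deviation.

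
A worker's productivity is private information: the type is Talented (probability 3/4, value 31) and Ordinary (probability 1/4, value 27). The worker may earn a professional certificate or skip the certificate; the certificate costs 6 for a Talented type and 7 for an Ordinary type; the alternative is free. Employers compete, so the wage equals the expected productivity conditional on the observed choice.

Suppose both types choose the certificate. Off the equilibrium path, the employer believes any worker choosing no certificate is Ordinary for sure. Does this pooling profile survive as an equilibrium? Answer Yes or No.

No

On path, the employer holds the prior and pays 3/4·31 + 1/4·27 = 30. Off path (no certificate), believing Ordinary, it pays 27.
Talented: the certificate nets 30 − 6 = 24; no certificate nets 27. Talented would deviate.
Ordinary: the certificate nets 30 − 7 = 23; no certificate nets 27. Ordinary would deviate.
A type deviates, so pooling fails.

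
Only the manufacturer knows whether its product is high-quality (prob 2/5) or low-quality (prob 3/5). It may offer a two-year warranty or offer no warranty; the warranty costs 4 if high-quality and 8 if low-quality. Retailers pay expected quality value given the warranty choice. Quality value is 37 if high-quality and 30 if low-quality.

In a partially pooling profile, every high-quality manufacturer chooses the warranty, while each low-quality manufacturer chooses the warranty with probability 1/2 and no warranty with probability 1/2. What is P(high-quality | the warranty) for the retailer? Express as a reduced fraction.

P(the warranty) = (2/5)·1 + (3/5)·(1/2) = 7/10.
By Bayes' rule, P(high-quality | the warranty) = (2/5) / (7/10) = 4/7.

4/7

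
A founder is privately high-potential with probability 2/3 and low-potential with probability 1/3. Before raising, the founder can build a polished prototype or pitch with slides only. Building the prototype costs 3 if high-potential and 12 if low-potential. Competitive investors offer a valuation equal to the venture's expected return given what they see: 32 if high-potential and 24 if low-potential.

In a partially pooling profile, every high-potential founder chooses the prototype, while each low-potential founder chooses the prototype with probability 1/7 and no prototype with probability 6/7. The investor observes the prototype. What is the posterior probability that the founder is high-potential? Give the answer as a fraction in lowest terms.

14/15

P(the prototype) = (2/3)·1 + (1/3)·(1/7) = 5/7.
By Bayes' rule, P(high-potential | the prototype) = (2/3) / (5/7) = 14/15.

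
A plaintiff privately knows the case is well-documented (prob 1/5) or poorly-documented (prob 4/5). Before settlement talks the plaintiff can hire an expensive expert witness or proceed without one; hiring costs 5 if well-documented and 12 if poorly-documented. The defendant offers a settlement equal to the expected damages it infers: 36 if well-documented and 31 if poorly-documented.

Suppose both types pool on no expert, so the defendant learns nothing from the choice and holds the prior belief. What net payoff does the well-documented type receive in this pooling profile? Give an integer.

32

Pooled settlement = 1/5·36 + 4/5·31 = 32.
well-documented pays no cost for no expert, so net payoff = 32.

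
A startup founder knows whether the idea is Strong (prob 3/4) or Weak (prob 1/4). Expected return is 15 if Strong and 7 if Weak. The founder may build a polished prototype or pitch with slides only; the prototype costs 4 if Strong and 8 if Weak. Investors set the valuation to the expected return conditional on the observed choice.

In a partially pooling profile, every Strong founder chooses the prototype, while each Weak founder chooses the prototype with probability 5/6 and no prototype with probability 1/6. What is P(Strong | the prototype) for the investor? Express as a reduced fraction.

18/23

P(the prototype) = (3/4)·1 + (1/4)·(5/6) = 23/24.
By Bayes' rule, P(Strong | the prototype) = (3/4) / (23/24) = 18/23.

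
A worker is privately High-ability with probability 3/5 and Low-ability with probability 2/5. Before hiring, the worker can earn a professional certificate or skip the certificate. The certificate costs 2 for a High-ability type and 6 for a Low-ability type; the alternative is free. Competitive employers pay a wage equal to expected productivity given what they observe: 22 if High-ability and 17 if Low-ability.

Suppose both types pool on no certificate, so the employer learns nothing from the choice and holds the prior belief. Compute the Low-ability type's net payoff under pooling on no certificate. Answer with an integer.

20

Pooled wage = 3/5·22 + 2/5·17 = 20.
Low-ability pays no cost for no certificate, so net payoff = 20.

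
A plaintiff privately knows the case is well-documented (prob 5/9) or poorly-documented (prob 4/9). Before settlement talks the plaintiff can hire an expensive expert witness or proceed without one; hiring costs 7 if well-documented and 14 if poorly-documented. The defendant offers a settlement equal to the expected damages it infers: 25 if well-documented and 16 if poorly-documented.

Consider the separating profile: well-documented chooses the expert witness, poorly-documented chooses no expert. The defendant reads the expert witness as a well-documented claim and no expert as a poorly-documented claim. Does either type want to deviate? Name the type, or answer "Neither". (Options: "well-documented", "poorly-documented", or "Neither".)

The expert witness pays 25; no expert pays 16.
well-documented: assigned the expert witness, nets 25 − 7 = 18; deviating to no expert nets 16.
poorly-documented: assigned no expert, nets 16; deviating to the expert witness nets 25 − 14 = 11.
Both types strictly prefer their assigned action; no profitable deviation.

Neither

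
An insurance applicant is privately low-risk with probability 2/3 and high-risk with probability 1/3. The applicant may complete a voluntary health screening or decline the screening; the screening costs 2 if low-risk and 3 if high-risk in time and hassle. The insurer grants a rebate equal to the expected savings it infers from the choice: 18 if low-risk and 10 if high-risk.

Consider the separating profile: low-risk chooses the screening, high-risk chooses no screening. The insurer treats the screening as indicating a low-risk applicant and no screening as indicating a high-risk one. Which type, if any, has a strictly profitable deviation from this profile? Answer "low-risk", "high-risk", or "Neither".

high-risk

The screening pays 18; no screening pays 10.
low-risk: assigned the screening, nets 18 − 2 = 16; deviating to no screening nets 10.
high-risk: assigned no screening, nets 10; deviating to the screening nets 18 − 3 = 15.
The high-risk type gains 5 by deviating.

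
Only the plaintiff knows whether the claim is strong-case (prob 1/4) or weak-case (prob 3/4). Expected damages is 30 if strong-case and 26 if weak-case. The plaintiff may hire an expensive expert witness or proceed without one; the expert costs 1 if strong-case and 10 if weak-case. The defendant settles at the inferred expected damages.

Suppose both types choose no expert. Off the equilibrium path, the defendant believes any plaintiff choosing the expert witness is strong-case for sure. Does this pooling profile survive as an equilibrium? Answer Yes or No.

On path, the defendant holds the prior and pays 1/4·30 + 3/4·26 = 27. Off path (the expert witness), believing strong-case, it pays 30.
strong-case: no expert nets 27; the expert witness nets 30 − 1 = 29. strong-case would deviate.
weak-case: no expert nets 27; the expert witness nets 30 − 10 = 20. weak-case stays.
A type deviates, so pooling fails.

No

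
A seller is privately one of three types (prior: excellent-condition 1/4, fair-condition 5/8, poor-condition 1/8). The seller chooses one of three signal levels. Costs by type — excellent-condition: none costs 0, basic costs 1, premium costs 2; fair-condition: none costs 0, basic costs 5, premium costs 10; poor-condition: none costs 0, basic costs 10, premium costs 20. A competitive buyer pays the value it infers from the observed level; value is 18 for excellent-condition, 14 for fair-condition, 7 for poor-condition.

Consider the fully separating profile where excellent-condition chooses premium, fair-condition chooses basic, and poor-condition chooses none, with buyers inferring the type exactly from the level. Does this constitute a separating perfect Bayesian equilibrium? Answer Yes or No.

Yes

Separating prices: premium → 18, basic → 14, none → 7.
excellent-condition (assigned premium): none: 7 − 0 = 7; basic: 14 − 1 = 13; premium: 18 − 2 = 16. excellent-condition stays.
fair-condition (assigned basic): none: 7 − 0 = 7; basic: 14 − 5 = 9; premium: 18 − 10 = 8. fair-condition stays.
poor-condition (assigned none): none: 7 − 0 = 7; basic: 14 − 10 = 4; premium: 18 − 20 = -2. poor-condition stays.
Every type prefers its assigned level; separation holds.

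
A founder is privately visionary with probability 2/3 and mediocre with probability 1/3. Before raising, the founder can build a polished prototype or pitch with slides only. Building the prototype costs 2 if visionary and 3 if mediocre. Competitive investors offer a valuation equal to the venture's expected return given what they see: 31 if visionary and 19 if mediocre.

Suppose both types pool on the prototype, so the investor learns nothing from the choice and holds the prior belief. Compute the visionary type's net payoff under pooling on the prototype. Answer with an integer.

25

Pooled valuation = 2/3·31 + 1/3·19 = 27.
visionary pays cost 2 for the prototype, so net payoff = 27 − 2 = 25.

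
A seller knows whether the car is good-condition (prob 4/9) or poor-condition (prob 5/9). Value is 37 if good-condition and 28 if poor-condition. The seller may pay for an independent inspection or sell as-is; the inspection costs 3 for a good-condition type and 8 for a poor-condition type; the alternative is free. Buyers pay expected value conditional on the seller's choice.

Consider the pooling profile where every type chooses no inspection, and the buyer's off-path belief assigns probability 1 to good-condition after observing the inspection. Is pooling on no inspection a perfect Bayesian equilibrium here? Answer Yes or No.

No

On path, the buyer holds the prior and pays 4/9·37 + 5/9·28 = 32. Off path (the inspection), believing good-condition, it pays 37.
good-condition: no inspection nets 32; the inspection nets 37 − 3 = 34. good-condition would deviate.
poor-condition: no inspection nets 32; the inspection nets 37 − 8 = 29. poor-condition stays.
A type deviates, so pooling fails.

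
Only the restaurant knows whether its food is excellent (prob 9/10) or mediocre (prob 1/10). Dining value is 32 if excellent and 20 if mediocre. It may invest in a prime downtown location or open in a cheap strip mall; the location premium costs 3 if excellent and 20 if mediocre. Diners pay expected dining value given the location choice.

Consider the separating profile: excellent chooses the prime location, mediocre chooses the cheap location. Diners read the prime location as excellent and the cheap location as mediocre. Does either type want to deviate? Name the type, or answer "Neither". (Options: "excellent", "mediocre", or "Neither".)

Neither

The prime location pays 32; the cheap location pays 20.
excellent: assigned the prime location, nets 32 − 3 = 29; deviating to the cheap location nets 20.
mediocre: assigned the cheap location, nets 20; deviating to the prime location nets 32 − 20 = 12.
Both types strictly prefer their assigned action; no profitable deviation.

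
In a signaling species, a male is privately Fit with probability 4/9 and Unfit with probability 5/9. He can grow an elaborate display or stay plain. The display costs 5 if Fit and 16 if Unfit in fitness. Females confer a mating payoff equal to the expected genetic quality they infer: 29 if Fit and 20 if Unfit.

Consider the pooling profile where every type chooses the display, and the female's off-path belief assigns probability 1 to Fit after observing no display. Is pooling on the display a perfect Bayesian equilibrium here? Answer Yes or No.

On path, the female holds the prior and pays 4/9·29 + 5/9·20 = 24. Off path (no display), believing Fit, it pays 29.
Fit: the display nets 24 − 5 = 19; no display nets 29. Fit would deviate.
Unfit: the display nets 24 − 16 = 8; no display nets 29. Unfit would deviate.
A type deviates, so pooling fails.

No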